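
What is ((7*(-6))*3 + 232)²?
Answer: 11236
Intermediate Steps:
((7*(-6))*3 + 232)² = (-42*3 + 232)² = (-126 + 232)² = 106² = 11236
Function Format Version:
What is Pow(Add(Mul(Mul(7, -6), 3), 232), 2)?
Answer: 11236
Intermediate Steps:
Pow(Add(Mul(Mul(7, -6), 3), 232), 2) = Pow(Add(Mul(-42, 3), 232), 2) = Pow(Add(-126, 232), 2) = Pow(106, 2) = 11236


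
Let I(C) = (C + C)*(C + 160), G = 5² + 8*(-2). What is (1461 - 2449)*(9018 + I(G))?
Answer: -11915280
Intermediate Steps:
G = 9 (G = 25 - 16 = 9)
I(C) = 2*C*(160 + C) (I(C) = (2*C)*(160 + C) = 2*C*(160 + C))
(1461 - 2449)*(9018 + I(G)) = (1461 - 2449)*(9018 + 2*9*(160 + 9)) = -988*(9018 + 2*9*169) = -988*(9018 + 3042) = -988*12060 = -11915280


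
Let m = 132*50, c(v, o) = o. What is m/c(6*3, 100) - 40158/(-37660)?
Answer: 1262859/18830 ≈ 67.066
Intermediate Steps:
m = 6600
m/c(6*3, 100) - 40158/(-37660) = 6600/100 - 40158/(-37660) = 6600*(1/100) - 40158*(-1/37660) = 66 + 20079/18830 = 1262859/18830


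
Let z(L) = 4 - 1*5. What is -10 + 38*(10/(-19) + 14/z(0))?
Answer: -562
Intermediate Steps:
z(L) = -1 (z(L) = 4 - 5 = -1)
-10 + 38*(10/(-19) + 14/z(0)) = -10 + 38*(10/(-19) + 14/(-1)) = -10 + 38*(10*(-1/19) + 14*(-1)) = -10 + 38*(-10/19 - 14) = -10 + 38*(-276/19) = -10 - 552 = -562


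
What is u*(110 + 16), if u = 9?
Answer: 1134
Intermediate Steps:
u*(110 + 16) = 9*(110 + 16) = 9*126 = 1134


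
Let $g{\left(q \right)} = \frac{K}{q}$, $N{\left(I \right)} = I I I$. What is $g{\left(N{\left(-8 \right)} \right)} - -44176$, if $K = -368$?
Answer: $\frac{1413655}{32} \approx 44177.0$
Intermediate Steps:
$N{\left(I \right)} = I^{3}$ ($N{\left(I \right)} = I^{2} I = I^{3}$)
$g{\left(q \right)} = - \frac{368}{q}$
$g{\left(N{\left(-8 \right)} \right)} - -44176 = - \frac{368}{\left(-8\right)^{3}} - -44176 = - \frac{368}{-512} + 44176 = \left(-368\right) \left(- \frac{1}{512}\right) + 44176 = \frac{23}{32} + 44176 = \frac{1413655}{32}$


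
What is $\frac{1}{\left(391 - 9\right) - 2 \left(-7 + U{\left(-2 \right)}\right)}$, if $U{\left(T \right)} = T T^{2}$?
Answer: $\frac{1}{412} \approx 0.0024272$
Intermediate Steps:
$U{\left(T \right)} = T^{3}$
$\frac{1}{\left(391 - 9\right) - 2 \left(-7 + U{\left(-2 \right)}\right)} = \frac{1}{\left(391 - 9\right) - 2 \left(-7 + \left(-2\right)^{3}\right)} = \frac{1}{382 - 2 \left(-7 - 8\right)} = \frac{1}{382 - -30} = \frac{1}{382 + 30} = \frac{1}{412}$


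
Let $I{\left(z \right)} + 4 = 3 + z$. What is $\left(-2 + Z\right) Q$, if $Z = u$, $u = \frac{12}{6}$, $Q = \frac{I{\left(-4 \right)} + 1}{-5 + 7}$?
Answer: $0$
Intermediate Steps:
$I{\left(z \right)} = -1 + z$ ($I{\left(z \right)} = -4 + \left(3 + z\right) = -1 + z$)
$Q = -2$ ($Q = \frac{\left(-1 - 4\right) + 1}{-5 + 7} = \frac{-5 + 1}{2} = \left(-4\right) \frac{1}{2} = -2$)
$u = 2$ ($u = 12 \cdot \frac{1}{6} = 2$)
$Z = 2$
$\left(-2 + Z\right) Q = \left(-2 + 2\right) \left(-2\right) = 0 \left(-2\right) = 0$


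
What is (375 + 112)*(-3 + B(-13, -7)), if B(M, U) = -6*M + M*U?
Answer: 80842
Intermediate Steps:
(375 + 112)*(-3 + B(-13, -7)) = (375 + 112)*(-3 - 13*(-6 - 7)) = 487*(-3 - 13*(-13)) = 487*(-3 + 169) = 487*166 = 80842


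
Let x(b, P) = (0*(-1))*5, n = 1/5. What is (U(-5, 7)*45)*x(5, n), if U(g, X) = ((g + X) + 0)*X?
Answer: 0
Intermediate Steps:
n = ⅕ ≈ 0.20000
x(b, P) = 0 (x(b, P) = 0*5 = 0)
U(g, X) = X*(X + g) (U(g, X) = ((X + g) + 0)*X = (X + g)*X = X*(X + g))
(U(-5, 7)*45)*x(5, n) = ((7*(7 - 5))*45)*0 = ((7*2)*45)*0 = (14*45)*0 = 630*0 = 0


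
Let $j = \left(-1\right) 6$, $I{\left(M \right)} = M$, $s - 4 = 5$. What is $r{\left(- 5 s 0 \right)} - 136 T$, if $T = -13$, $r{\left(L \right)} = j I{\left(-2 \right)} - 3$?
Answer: $1777$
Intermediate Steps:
$s = 9$ ($s = 4 + 5 = 9$)
$j = -6$
$r{\left(L \right)} = 9$ ($r{\left(L \right)} = \left(-6\right) \left(-2\right) - 3 = 12 - 3 = 9$)
$r{\left(- 5 s 0 \right)} - 136 T = 9 - -1768 = 9 + 1768 = 1777$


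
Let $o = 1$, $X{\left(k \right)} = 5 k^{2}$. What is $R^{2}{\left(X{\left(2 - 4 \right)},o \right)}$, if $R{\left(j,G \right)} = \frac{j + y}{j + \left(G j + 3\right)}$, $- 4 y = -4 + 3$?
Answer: $\frac{6561}{29584} \approx 0.22178$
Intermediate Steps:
$y = \frac{1}{4}$ ($y = - \frac{-4 + 3}{4} = \left(- \frac{1}{4}\right) \left(-1\right) = \frac{1}{4} \approx 0.25$)
$R{\left(j,G \right)} = \frac{\frac{1}{4} + j}{3 + j + G j}$ ($R{\left(j,G \right)} = \frac{j + \frac{1}{4}}{j + \left(G j + 3\right)} = \frac{\frac{1}{4} + j}{j + \left(3 + G j\right)} = \frac{\frac{1}{4} + j}{3 + j + G j}$)
$R^{2}{\left(X{\left(2 - 4 \right)},o \right)} = \left(\frac{\frac{1}{4} + 5 \left(2 - 4\right)^{2}}{3 + 5 \left(2 - 4\right)^{2} + 1 \cdot 5 \left(2 - 4\right)^{2}}\right)^{2} = \left(\frac{\frac{1}{4} + 5 \left(-2\right)^{2}}{3 + 5 \left(-2\right)^{2} + 1 \cdot 5 \left(-2\right)^{2}}\right)^{2} = \left(\frac{\frac{1}{4} + 5 \cdot 4}{3 + 5 \cdot 4 + 1 \cdot 5 \cdot 4}\right)^{2} = \left(\frac{\frac{1}{4} + 20}{3 + 20 + 1 \cdot 20}\right)^{2} = \left(\frac{1}{3 + 20 + 20} \cdot \frac{81}{4}\right)^{2} = \left(\frac{1}{43} \cdot \frac{81}{4}\right)^{2} = \left(\frac{81}{172}\right)^{2} = \frac{6561}{29584}$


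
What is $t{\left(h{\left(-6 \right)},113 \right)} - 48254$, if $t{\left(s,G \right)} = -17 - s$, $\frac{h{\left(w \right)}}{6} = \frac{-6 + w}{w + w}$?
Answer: $-48277$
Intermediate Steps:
$h{\left(w \right)} = \frac{3 \left(-6 + w\right)}{w}$ ($h{\left(w \right)} = 6 \frac{-6 + w}{w + w} = 6 \frac{-6 + w}{2 w} = \frac{3 \left(-6 + w\right)}{w}$)
$t{\left(h{\left(-6 \right)},113 \right)} - 48254 = \left(-17 - \left(3 - \frac{18}{-6}\right)\right) - 48254 = \left(-17 - \left(3 - -3\right)\right) - 48254 = \left(-17 - \left(3 + 3\right)\right) - 48254 = \left(-17 - 6\right) - 48254 = -23 - 48254 = -48277$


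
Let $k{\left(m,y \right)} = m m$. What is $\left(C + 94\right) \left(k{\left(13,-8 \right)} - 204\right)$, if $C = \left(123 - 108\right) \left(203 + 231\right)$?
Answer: $-231140$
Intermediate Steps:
$k{\left(m,y \right)} = m^{2}$
$C = 6510$ ($C = 15 \cdot 434 = 6510$)
$\left(C + 94\right) \left(k{\left(13,-8 \right)} - 204\right) = \left(6510 + 94\right) \left(13^{2} - 204\right) = 6604 \left(169 - 204\right) = 6604 \left(-35\right) = -231140$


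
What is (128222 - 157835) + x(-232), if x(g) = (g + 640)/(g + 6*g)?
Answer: -6011490/203 ≈ -29613.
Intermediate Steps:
x(g) = (640 + g)/(7*g) (x(g) = (640 + g)/((7*g)) = (640 + g)*(1/(7*g)) = (640 + g)/(7*g))
(128222 - 157835) + x(-232) = (128222 - 157835) + (⅐)*(640 - 232)/(-232) = -29613 + (⅐)*(-1/232)*408 = -29613 - 51/203 = -6011490/203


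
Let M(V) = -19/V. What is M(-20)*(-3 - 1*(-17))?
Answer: 133/10 ≈ 13.300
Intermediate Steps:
M(-20)*(-3 - 1*(-17)) = (-19/(-20))*(-3 - 1*(-17)) = (-19*(-1/20))*(-3 + 17) = (19/20)*14 = 133/10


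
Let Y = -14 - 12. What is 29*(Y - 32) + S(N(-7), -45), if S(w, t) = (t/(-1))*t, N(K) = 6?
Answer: -3707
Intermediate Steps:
S(w, t) = -t**2 (S(w, t) = (t*(-1))*t = (-t)*t = -t**2)
Y = -26
29*(Y - 32) + S(N(-7), -45) = 29*(-26 - 32) - 1*(-45)**2 = 29*(-58) - 1*2025 = -1682 - 2025 = -3707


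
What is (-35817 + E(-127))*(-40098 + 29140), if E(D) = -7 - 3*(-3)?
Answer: 392460770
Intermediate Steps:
E(D) = 2 (E(D) = -7 + 9 = 2)
(-35817 + E(-127))*(-40098 + 29140) = (-35817 + 2)*(-40098 + 29140) = -35815*(-10958) = 392460770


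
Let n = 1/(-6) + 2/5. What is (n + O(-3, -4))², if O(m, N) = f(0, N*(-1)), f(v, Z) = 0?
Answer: 49/900 ≈ 0.054444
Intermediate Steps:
O(m, N) = 0
n = 7/30 (n = 1*(-⅙) + 2*(⅕) = -⅙ + ⅖ = 7/30 ≈ 0.23333)
(n + O(-3, -4))² = (7/30 + 0)² = (7/30)² = 49/900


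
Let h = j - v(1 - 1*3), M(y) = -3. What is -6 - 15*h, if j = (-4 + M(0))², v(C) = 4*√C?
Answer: -741 + 60*I*√2 ≈ -741.0 + 84.853*I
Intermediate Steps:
j = 49 (j = (-4 - 3)² = (-7)² = 49)
h = 49 - 4*I*√2 (h = 49 - 4*√(1 - 1*3) = 49 - 4*√(1 - 3) = 49 - 4*√(-2) = 49 - 4*I*√2 ≈ 49.0 - 5.6569*I)
-6 - 15*h = -6 - 15*(49 - 4*I*√2) = -6 + (-735 + 60*I*√2) = -741 + 60*I*√2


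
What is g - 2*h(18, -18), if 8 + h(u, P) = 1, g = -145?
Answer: -131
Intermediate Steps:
h(u, P) = -7 (h(u, P) = -8 + 1 = -7)
g - 2*h(18, -18) = -145 - 2*(-7) = -145 + 14 = -131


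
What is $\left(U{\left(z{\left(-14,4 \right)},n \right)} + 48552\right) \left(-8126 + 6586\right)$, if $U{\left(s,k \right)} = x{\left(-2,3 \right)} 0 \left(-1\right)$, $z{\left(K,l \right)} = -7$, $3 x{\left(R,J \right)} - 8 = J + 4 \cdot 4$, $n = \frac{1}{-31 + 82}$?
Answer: $-74770080$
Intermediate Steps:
$n = \frac{1}{51} \approx 0.019608$
$x{\left(R,J \right)} = 8 + \frac{J}{3}$ ($x{\left(R,J \right)} = \frac{8}{3} + \frac{J + 4 \cdot 4}{3} = \frac{8}{3} + \frac{J + 16}{3} = \frac{8}{3} + \frac{16 + J}{3} = \frac{8}{3} + \left(\frac{16}{3} + \frac{J}{3}\right) = 8 + \frac{J}{3}$)
$U{\left(s,k \right)} = 0$ ($U{\left(s,k \right)} = \left(8 + \frac{1}{3} \cdot 3\right) 0 \left(-1\right) = \left(8 + 1\right) 0 \left(-1\right) = 9 \cdot 0 \left(-1\right) = 0 \left(-1\right) = 0$)
$\left(U{\left(z{\left(-14,4 \right)},n \right)} + 48552\right) \left(-8126 + 6586\right) = \left(0 + 48552\right) \left(-8126 + 6586\right) = 48552 \left(-1540\right) = -74770080$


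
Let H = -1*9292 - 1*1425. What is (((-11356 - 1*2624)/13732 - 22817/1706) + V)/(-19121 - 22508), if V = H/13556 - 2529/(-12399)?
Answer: 351084048155913/975703220664222844 ≈ 0.00035983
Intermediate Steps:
H = -10717 (H = -9292 - 1425 = -10717)
V = -32865653/56026948 (V = -10717/13556 - 2529/(-12399) = -10717*1/13556 - 2529*(-1/12399) = -10717/13556 + 843/4133 = -32865653/56026948 ≈ -0.58660)
(((-11356 - 1*2624)/13732 - 22817/1706) + V)/(-19121 - 22508) = (((-11356 - 1*2624)/13732 - 22817/1706) - 32865653/56026948)/(-19121 - 22508) = (((-11356 - 2624)*(1/13732) - 22817*1/1706) - 32865653/56026948)/(-41629) = ((-13980*1/13732 - 22817/1706) - 32865653/56026948)*(-1/41629) = ((-3495/3433 - 22817/1706) - 32865653/56026948)*(-1/41629) = (-84293231/5856698 - 32865653/56026948)*(-1/41629) = -2457588337091391/164066457148852*(-1/41629) = 351084048155913/975703220664222844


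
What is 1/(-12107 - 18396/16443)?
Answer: -261/3160219 ≈ -8.2589e-5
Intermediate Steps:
1/(-12107 - 18396/16443) = 1/(-12107 - 18396*1/16443) = 1/(-12107 - 292/261) = 1/(-3160219/261) = -261/3160219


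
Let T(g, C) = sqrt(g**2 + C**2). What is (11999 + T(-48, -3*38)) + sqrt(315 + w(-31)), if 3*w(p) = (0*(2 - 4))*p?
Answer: 11999 + 3*sqrt(35) + 30*sqrt(17) ≈ 12140.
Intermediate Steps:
w(p) = 0 (w(p) = ((0*(2 - 4))*p)/3 = ((0*(-2))*p)/3 = (0*p)/3 = (1/3)*0 = 0)
T(g, C) = sqrt(C**2 + g**2)
(11999 + T(-48, -3*38)) + sqrt(315 + w(-31)) = (11999 + sqrt((-3*38)**2 + (-48)**2)) + sqrt(315 + 0) = (11999 + sqrt((-114)**2 + 2304)) + sqrt(315) = (11999 + sqrt(12996 + 2304)) + 3*sqrt(35) = (11999 + sqrt(15300)) + 3*sqrt(35) = (11999 + 30*sqrt(17)) + 3*sqrt(35) = 11999 + 3*sqrt(35) + 30*sqrt(17)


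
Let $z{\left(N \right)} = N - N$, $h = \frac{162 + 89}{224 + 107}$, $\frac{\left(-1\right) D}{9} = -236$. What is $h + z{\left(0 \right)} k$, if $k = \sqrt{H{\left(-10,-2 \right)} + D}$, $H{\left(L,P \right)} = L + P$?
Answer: $\frac{251}{331} \approx 0.75831$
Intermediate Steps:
$D = 2124$ ($D = \left(-9\right) \left(-236\right) = 2124$)
$h = \frac{251}{331} \approx 0.75831$
$z{\left(N \right)} = 0$
$k = 8 \sqrt{33}$ ($k = \sqrt{\left(-10 - 2\right) + 2124} = \sqrt{-12 + 2124} = \sqrt{2112} = 8 \sqrt{33} \approx 45.956$)
$h + z{\left(0 \right)} k = \frac{251}{331} + 0 \cdot 8 \sqrt{33} = \frac{251}{331} + 0 = \frac{251}{331}$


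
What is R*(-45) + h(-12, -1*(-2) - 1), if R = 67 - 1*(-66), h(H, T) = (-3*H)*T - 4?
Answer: -5953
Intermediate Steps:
h(H, T) = -4 - 3*H*T (h(H, T) = -3*H*T - 4 = -4 - 3*H*T)
R = 133 (R = 67 + 66 = 133)
R*(-45) + h(-12, -1*(-2) - 1) = 133*(-45) + (-4 - 3*(-12)*(-1*(-2) - 1)) = -5985 + (-4 - 3*(-12)*(2 - 1)) = -5985 + (-4 - 3*(-12)*1) = -5985 + (-4 + 36) = -5985 + 32 = -5953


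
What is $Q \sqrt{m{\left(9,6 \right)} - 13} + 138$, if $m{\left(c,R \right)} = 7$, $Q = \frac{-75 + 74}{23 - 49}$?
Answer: $138 + \frac{i \sqrt{6}}{26} \approx 138.0 + 0.094211 i$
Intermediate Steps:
$Q = \frac{1}{26}$ ($Q = - \frac{1}{-26} = \left(-1\right) \left(- \frac{1}{26}\right) = \frac{1}{26} \approx 0.038462$)
$Q \sqrt{m{\left(9,6 \right)} - 13} + 138 = \frac{\sqrt{7 - 13}}{26} + 138 = \frac{\sqrt{-6}}{26} + 138 = \frac{i \sqrt{6}}{26} + 138 = 138 + \frac{i \sqrt{6}}{26}$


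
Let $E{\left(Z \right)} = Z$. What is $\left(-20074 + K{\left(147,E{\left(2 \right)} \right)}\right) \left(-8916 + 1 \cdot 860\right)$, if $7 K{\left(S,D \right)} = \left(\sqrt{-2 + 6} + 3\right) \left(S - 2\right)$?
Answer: $\frac{1126172408}{7} \approx 1.6088 \cdot 10^{8}$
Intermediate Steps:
$K{\left(S,D \right)} = - \frac{10}{7} + \frac{5 S}{7}$ ($K{\left(S,D \right)} = \frac{\left(\sqrt{-2 + 6} + 3\right) \left(S - 2\right)}{7} = \frac{\left(\sqrt{4} + 3\right) \left(-2 + S\right)}{7} = \frac{\left(2 + 3\right) \left(-2 + S\right)}{7} = \frac{5 \left(-2 + S\right)}{7} = \frac{-10 + 5 S}{7} = - \frac{10}{7} + \frac{5 S}{7}$)
$\left(-20074 + K{\left(147,E{\left(2 \right)} \right)}\right) \left(-8916 + 1 \cdot 860\right) = \left(-20074 + \left(- \frac{10}{7} + \frac{5}{7} \cdot 147\right)\right) \left(-8916 + 1 \cdot 860\right) = \left(-20074 + \left(- \frac{10}{7} + 105\right)\right) \left(-8916 + 860\right) = \left(-20074 + \frac{725}{7}\right) \left(-8056\right) = \left(- \frac{139793}{7}\right) \left(-8056\right) = \frac{1126172408}{7}$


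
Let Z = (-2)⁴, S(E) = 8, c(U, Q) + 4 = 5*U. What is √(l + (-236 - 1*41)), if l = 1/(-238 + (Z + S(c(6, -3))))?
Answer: I*√12685706/214 ≈ 16.643*I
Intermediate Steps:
c(U, Q) = -4 + 5*U
Z = 16
l = -1/214 (l = 1/(-238 + (16 + 8)) = 1/(-238 + 24) = 1/(-214) = -1/214 ≈ -0.0046729)
√(l + (-236 - 1*41)) = √(-1/214 + (-236 - 1*41)) = √(-1/214 + (-236 - 41)) = √(-1/214 - 277) = √(-59279/214) = I*√12685706/214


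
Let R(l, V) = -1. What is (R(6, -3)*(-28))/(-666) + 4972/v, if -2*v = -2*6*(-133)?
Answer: -277808/44289 ≈ -6.2726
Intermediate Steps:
v = -798 (v = -(-2*6)*(-133)/2 = -(-6)*(-133) = -1/2*1596 = -798)
(R(6, -3)*(-28))/(-666) + 4972/v = -1*(-28)/(-666) + 4972/(-798) = 28*(-1/666) + 4972*(-1/798) = -14/333 - 2486/399 = -277808/44289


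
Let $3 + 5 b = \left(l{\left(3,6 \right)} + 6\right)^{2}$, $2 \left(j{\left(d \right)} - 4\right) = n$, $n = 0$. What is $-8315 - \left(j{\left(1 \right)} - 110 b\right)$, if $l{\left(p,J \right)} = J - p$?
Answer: $-6603$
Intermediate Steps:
$j{\left(d \right)} = 4$ ($j{\left(d \right)} = 4 + \frac{1}{2} \cdot 0 = 4 + 0 = 4$)
$b = \frac{78}{5}$ ($b = - \frac{3}{5} + \frac{\left(\left(6 - 3\right) + 6\right)^{2}}{5} = - \frac{3}{5} + \frac{\left(3 + 6\right)^{2}}{5} = - \frac{3}{5} + \frac{9^{2}}{5} = - \frac{3}{5} + \frac{1}{5} \cdot 81 = - \frac{3}{5} + \frac{81}{5} = \frac{78}{5} \approx 15.6$)
$-8315 - \left(j{\left(1 \right)} - 110 b\right) = -8315 - \left(4 - 1716\right) = -8315 - -1712 = -8315 + 1712 = -6603$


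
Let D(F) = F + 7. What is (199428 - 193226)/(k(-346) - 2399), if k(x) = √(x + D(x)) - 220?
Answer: -1160217/489989 - 443*I*√685/489989 ≈ -2.3678 - 0.023663*I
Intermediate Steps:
D(F) = 7 + F
k(x) = -220 + √(7 + 2*x) (k(x) = √(x + (7 + x)) - 220 = √(7 + 2*x) - 220 = -220 + √(7 + 2*x))
(199428 - 193226)/(k(-346) - 2399) = (199428 - 193226)/((-220 + √(7 + 2*(-346))) - 2399) = 6202/((-220 + √(7 - 692)) - 2399) = 6202/((-220 + √(-685)) - 2399) = 6202/((-220 + I*√685) - 2399) = 6202/(-2619 + I*√685)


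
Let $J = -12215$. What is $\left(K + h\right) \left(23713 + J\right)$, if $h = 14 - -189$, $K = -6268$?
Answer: $-69735370$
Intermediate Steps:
$h = 203$ ($h = 14 + 189 = 203$)
$\left(K + h\right) \left(23713 + J\right) = \left(-6268 + 203\right) \left(23713 - 12215\right) = \left(-6065\right) 11498 = -69735370$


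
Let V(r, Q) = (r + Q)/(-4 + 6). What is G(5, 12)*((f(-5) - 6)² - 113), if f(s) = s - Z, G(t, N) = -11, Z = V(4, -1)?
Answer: -1903/4 ≈ -475.75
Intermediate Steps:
V(r, Q) = Q/2 + r/2 (V(r, Q) = (Q + r)/2 = (Q + r)*(½) = Q/2 + r/2)
Z = 3/2 (Z = (½)*(-1) + (½)*4 = -½ + 2 = 3/2 ≈ 1.5000)
f(s) = -3/2 + s (f(s) = s - 1*3/2 = s - 3/2 = -3/2 + s)
G(5, 12)*((f(-5) - 6)² - 113) = -11*(((-3/2 - 5) - 6)² - 113) = -11*((-13/2 - 6)² - 113) = -11*((-25/2)² - 113) = -11*(625/4 - 113) = -11*173/4 = -1903/4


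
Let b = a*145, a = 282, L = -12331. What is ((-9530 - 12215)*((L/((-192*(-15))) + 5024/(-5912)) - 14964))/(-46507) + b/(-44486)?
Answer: -106285820463427747/15183804782016 ≈ -6999.9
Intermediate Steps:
b = 40890 (b = 282*145 = 40890)
((-9530 - 12215)*((L/((-192*(-15))) + 5024/(-5912)) - 14964))/(-46507) + b/(-44486) = ((-9530 - 12215)*((-12331/((-192*(-15))) + 5024/(-5912)) - 14964))/(-46507) + 40890/(-44486) = -21745*((-12331/2880 + 5024*(-1/5912)) - 14964)*(-1/46507) + 40890*(-1/44486) = -21745*((-12331*1/2880 - 628/739) - 14964)*(-1/46507) - 705/767 = -21745*((-12331/2880 - 628/739) - 14964)*(-1/46507) - 705/767 = -21745*(-10921249/2128320 - 14964)*(-1/46507) - 705/767 = -21745*(-31859101729/2128320)*(-1/46507) - 705/767 = (138555233419421/425664)*(-1/46507) - 705/767 = -138555233419421/19796355648 - 705/767 = -106285820463427747/15183804782016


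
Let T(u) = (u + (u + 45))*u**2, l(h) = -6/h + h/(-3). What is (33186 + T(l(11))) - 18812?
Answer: 539878885/35937 ≈ 15023.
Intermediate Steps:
l(h) = -6/h - h/3 (l(h) = -6/h + h*(-1/3) = -6/h - h/3)
T(u) = u**2*(45 + 2*u) (T(u) = (u + (45 + u))*u**2 = (45 + 2*u)*u**2 = u**2*(45 + 2*u))
(33186 + T(l(11))) - 18812 = (33186 + (-6/11 - 1/3*11)**2*(45 + 2*(-6/11 - 1/3*11))) - 18812 = (33186 + (-6*1/11 - 11/3)**2*(45 + 2*(-6*1/11 - 11/3))) - 18812 = (33186 + (-6/11 - 11/3)**2*(45 + 2*(-6/11 - 11/3))) - 18812 = (33186 + (-139/33)**2*(45 + 2*(-139/33))) - 18812 = (33186 + 19321*(45 - 278/33)/1089) - 18812 = (33186 + (19321/1089)*(1207/33)) - 18812 = (33186 + 23320447/35937) - 18812 = 1215925729/35937 - 18812 = 539878885/35937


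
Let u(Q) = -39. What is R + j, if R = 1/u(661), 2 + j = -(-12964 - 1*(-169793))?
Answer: -6116410/39 ≈ -1.5683e+5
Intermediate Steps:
j = -156831 (j = -2 - (-12964 - 1*(-169793)) = -2 - (-12964 + 169793) = -2 - 1*156829 = -2 - 156829 = -156831)
R = -1/39 (R = 1/(-39) = -1/39 ≈ -0.025641)
R + j = -1/39 - 156831 = -6116410/39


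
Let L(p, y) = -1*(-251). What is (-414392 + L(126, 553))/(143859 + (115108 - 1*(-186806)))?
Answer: -138047/148591 ≈ -0.92904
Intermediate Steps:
L(p, y) = 251
(-414392 + L(126, 553))/(143859 + (115108 - 1*(-186806))) = (-414392 + 251)/(143859 + (115108 - 1*(-186806))) = -414141/(143859 + (115108 + 186806)) = -414141/(143859 + 301914) = -414141/445773 = -414141*1/445773 = -138047/148591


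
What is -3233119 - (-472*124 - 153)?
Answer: -3174438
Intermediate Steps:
-3233119 - (-472*124 - 153) = -3233119 - (-58528 - 153) = -3233119 - 1*(-58681) = -3233119 + 58681 = -3174438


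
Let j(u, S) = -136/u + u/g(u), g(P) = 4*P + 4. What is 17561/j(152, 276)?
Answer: -51049827/1879 ≈ -27169.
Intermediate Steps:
g(P) = 4 + 4*P
j(u, S) = -136/u + u/(4 + 4*u)
17561/j(152, 276) = 17561/(((¼)*(-544 + 152² - 544*152)/(152*(1 + 152)))) = 17561/(((¼)*(1/152)*(-544 + 23104 - 82688)/153)) = 17561/(((¼)*(1/152)*(1/153)*(-60128))) = 17561/(-1879/2907) = 17561*(-2907/1879) = -51049827/1879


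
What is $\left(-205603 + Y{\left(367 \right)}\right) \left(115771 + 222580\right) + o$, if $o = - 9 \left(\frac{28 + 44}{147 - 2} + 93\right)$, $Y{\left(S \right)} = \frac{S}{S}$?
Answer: $- \frac{10087018255803}{145} \approx -6.9566 \cdot 10^{10}$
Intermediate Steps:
$Y{\left(S \right)} = 1$
$o = - \frac{122013}{145}$ ($o = - 9 \left(\frac{72}{145} + 93\right) = \left(-9\right) \frac{13557}{145} = - \frac{122013}{145} \approx -841.47$)
$\left(-205603 + Y{\left(367 \right)}\right) \left(115771 + 222580\right) + o = \left(-205603 + 1\right) \left(115771 + 222580\right) - \frac{122013}{145} = \left(-205602\right) 338351 - \frac{122013}{145} = -69565642302 - \frac{122013}{145} = - \frac{10087018255803}{145}$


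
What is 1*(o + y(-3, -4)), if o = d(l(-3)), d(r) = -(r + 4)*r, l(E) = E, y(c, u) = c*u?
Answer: 15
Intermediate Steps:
d(r) = -r*(4 + r) (d(r) = -(4 + r)*r = -r*(4 + r))
o = 3 (o = -1*(-3)*(4 - 3) = -1*(-3)*1 = 3)
1*(o + y(-3, -4)) = 1*(3 - 3*(-4)) = 1*(3 + 12) = 1*15 = 15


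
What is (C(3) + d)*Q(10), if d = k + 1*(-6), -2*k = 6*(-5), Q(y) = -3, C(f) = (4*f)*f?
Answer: -135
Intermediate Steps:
C(f) = 4*f**2
k = 15 (k = -3*(-5) = -1/2*(-30) = 15)
d = 9 (d = 15 + 1*(-6) = 15 - 6 = 9)
(C(3) + d)*Q(10) = (4*3**2 + 9)*(-3) = (4*9 + 9)*(-3) = (36 + 9)*(-3) = 45*(-3) = -135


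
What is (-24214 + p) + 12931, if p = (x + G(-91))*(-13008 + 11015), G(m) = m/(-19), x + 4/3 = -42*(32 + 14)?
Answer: 218441380/57 ≈ 3.8323e+6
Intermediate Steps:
x = -5800/3 (x = -4/3 - 42*(32 + 14) = -4/3 - 42*46 = -4/3 - 1932 = -5800/3 ≈ -1933.3)
G(m) = -m/19 (G(m) = m*(-1/19) = -m/19)
p = 219084511/57 (p = (-5800/3 - 1/19*(-91))*(-13008 + 11015) = (-5800/3 + 91/19)*(-1993) = -109927/57*(-1993) = 219084511/57 ≈ 3.8436e+6)
(-24214 + p) + 12931 = (-24214 + 219084511/57) + 12931 = 217704313/57 + 12931 = 218441380/57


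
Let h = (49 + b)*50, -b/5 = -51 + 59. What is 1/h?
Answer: 1/450 ≈ 0.0022222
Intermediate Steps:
b = -40 (b = -5*(-51 + 59) = -5*8 = -40)
h = 450 (h = (49 - 40)*50 = 9*50 = 450)
1/h = 1/450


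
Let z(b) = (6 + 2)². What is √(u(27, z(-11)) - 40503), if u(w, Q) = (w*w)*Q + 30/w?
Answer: √55387/3 ≈ 78.448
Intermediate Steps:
z(b) = 64 (z(b) = 8² = 64)
u(w, Q) = 30/w + Q*w² (u(w, Q) = w²*Q + 30/w = Q*w² + 30/w = 30/w + Q*w²)
√(u(27, z(-11)) - 40503) = √((30 + 64*27³)/27 - 40503) = √((30 + 64*19683)/27 - 40503) = √((30 + 1259712)/27 - 40503) = √((1/27)*1259742 - 40503) = √(419914/9 - 40503) = √(55387/9) = √55387/3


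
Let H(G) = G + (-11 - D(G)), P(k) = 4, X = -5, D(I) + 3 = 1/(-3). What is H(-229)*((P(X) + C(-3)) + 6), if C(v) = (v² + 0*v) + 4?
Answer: -16330/3 ≈ -5443.3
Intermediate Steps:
D(I) = -10/3 (D(I) = -3 + 1/(-3) = -3 - ⅓ = -10/3)
C(v) = 4 + v² (C(v) = (v² + 0) + 4 = v² + 4 = 4 + v²)
H(G) = -23/3 + G (H(G) = G + (-11 - 1*(-10/3)) = G + (-11 + 10/3) = G - 23/3 = -23/3 + G)
H(-229)*((P(X) + C(-3)) + 6) = (-23/3 - 229)*((4 + (4 + (-3)²)) + 6) = -710*((4 + (4 + 9)) + 6)/3 = -710*((4 + 13) + 6)/3 = -710*(17 + 6)/3 = -710/3*23 = -16330/3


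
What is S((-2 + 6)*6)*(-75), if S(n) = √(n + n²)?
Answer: -750*√6 ≈ -1837.1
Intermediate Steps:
S((-2 + 6)*6)*(-75) = √(((-2 + 6)*6)*(1 + (-2 + 6)*6))*(-75) = √((4*6)*(1 + 4*6))*(-75) = √(24*(1 + 24))*(-75) = √(24*25)*(-75) = √600*(-75) = (10*√6)*(-75) = -750*√6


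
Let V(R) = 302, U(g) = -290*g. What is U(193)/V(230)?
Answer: -27985/151 ≈ -185.33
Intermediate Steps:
U(193)/V(230) = -290*193/302 = -55970*1/302 = -27985/151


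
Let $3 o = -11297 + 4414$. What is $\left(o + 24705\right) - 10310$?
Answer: $\frac{36302}{3} \approx 12101.0$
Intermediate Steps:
$o = - \frac{6883}{3}$ ($o = \frac{-11297 + 4414}{3} = \frac{1}{3} \left(-6883\right) = - \frac{6883}{3} \approx -2294.3$)
$\left(o + 24705\right) - 10310 = \left(- \frac{6883}{3} + 24705\right) - 10310 = \frac{67232}{3} - 10310 = \frac{36302}{3}$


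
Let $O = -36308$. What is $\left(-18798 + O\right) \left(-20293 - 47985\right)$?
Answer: $3762527468$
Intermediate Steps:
$\left(-18798 + O\right) \left(-20293 - 47985\right) = \left(-18798 - 36308\right) \left(-20293 - 47985\right) = \left(-55106\right) \left(-68278\right) = 3762527468$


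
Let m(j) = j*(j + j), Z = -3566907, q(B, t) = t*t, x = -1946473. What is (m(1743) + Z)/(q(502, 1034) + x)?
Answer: -836397/292439 ≈ -2.8601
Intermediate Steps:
q(B, t) = t**2
m(j) = 2*j**2 (m(j) = j*(2*j) = 2*j**2)
(m(1743) + Z)/(q(502, 1034) + x) = (2*1743**2 - 3566907)/(1034**2 - 1946473) = (2*3038049 - 3566907)/(1069156 - 1946473) = (6076098 - 3566907)/(-877317) = 2509191*(-1/877317) = -836397/292439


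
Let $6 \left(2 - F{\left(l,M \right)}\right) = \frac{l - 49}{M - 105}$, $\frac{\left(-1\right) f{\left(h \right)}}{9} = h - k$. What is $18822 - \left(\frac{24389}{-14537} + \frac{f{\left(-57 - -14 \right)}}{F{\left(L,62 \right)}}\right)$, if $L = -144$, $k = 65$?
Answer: $\frac{84740125657}{4695451} \approx 18047.0$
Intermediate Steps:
$f{\left(h \right)} = 585 - 9 h$ ($f{\left(h \right)} = - 9 \left(h - 65\right) = - 9 \left(-65 + h\right) = 585 - 9 h$)
$F{\left(l,M \right)} = 2 - \frac{-49 + l}{6 \left(-105 + M\right)}$ ($F{\left(l,M \right)} = 2 - \frac{\left(l - 49\right) \frac{1}{M - 105}}{6} = 2 - \frac{\left(-49 + l\right) \frac{1}{-105 + M}}{6} = 2 - \frac{\frac{1}{-105 + M} \left(-49 + l\right)}{6} = 2 - \frac{-49 + l}{6 \left(-105 + M\right)}$)
$18822 - \left(\frac{24389}{-14537} + \frac{f{\left(-57 - -14 \right)}}{F{\left(L,62 \right)}}\right) = 18822 - \left(\frac{24389}{-14537} + \frac{585 - 9 \left(-57 - -14\right)}{\frac{1}{6} \frac{1}{-105 + 62} \left(-1211 - -144 + 12 \cdot 62\right)}\right) = 18822 - \left(24389 \left(- \frac{1}{14537}\right) + \frac{585 - 9 \left(-57 + 14\right)}{\frac{1}{6} \frac{1}{-43} \left(-1211 + 144 + 744\right)}\right) = 18822 - \left(- \frac{24389}{14537} + \frac{585 - -387}{\frac{1}{6} \left(- \frac{1}{43}\right) \left(-323\right)}\right) = 18822 - \left(- \frac{24389}{14537} + \frac{585 + 387}{\frac{323}{258}}\right) = 18822 - \left(- \frac{24389}{14537} + 972 \cdot \frac{258}{323}\right) = 18822 - \left(- \frac{24389}{14537} + \frac{250776}{323}\right) = 18822 - \frac{3637653065}{4695451} = \frac{84740125657}{4695451}$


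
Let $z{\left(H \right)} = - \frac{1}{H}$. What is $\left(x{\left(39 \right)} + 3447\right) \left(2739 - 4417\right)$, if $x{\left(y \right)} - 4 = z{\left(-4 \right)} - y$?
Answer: $- \frac{11451511}{2} \approx -5.7258 \cdot 10^{6}$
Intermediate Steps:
$x{\left(y \right)} = \frac{17}{4} - y$ ($x{\left(y \right)} = 4 - \left(- \frac{1}{4} + y\right) = \frac{17}{4} - y$)
$\left(x{\left(39 \right)} + 3447\right) \left(2739 - 4417\right) = \left(\left(\frac{17}{4} - 39\right) + 3447\right) \left(2739 - 4417\right) = \left(\left(\frac{17}{4} - 39\right) + 3447\right) \left(-1678\right) = \left(- \frac{139}{4} + 3447\right) \left(-1678\right) = \frac{13649}{4} \left(-1678\right) = - \frac{11451511}{2}$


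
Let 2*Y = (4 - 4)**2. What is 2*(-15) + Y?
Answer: -30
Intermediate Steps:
Y = 0 (Y = (4 - 4)**2/2 = (1/2)*0**2 = (1/2)*0 = 0)
2*(-15) + Y = 2*(-15) + 0 = -30 + 0 = -30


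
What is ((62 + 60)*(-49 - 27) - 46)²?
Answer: 86825124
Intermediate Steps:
((62 + 60)*(-49 - 27) - 46)² = (122*(-76) - 46)² = (-9272 - 46)² = (-9318)² = 86825124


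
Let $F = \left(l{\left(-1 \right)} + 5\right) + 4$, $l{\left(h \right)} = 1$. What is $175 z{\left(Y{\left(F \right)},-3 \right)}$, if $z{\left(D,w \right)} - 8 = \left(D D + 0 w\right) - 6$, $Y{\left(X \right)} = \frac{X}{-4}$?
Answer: $\frac{5775}{4} \approx 1443.8$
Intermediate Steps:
$F = 10$ ($F = \left(1 + 5\right) + 4 = 6 + 4 = 10$)
$Y{\left(X \right)} = - \frac{X}{4}$ ($Y{\left(X \right)} = X \left(- \frac{1}{4}\right) = - \frac{X}{4}$)
$z{\left(D,w \right)} = 2 + D^{2}$ ($z{\left(D,w \right)} = 8 + \left(\left(D D + 0 w\right) - 6\right) = 8 + \left(\left(D^{2} + 0\right) - 6\right) = 8 + \left(D^{2} - 6\right) = 8 + \left(-6 + D^{2}\right) = 2 + D^{2}$)
$175 z{\left(Y{\left(F \right)},-3 \right)} = 175 \left(2 + \left(\left(- \frac{1}{4}\right) 10\right)^{2}\right) = 175 \left(2 + \left(- \frac{5}{2}\right)^{2}\right) = 175 \left(2 + \frac{25}{4}\right) = 175 \cdot \frac{33}{4} = \frac{5775}{4}$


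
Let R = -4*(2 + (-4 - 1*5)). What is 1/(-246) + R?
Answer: 6887/246 ≈ 27.996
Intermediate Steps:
R = 28 (R = -4*(2 + (-4 - 5)) = -4*(2 - 9) = -4*(-7) = 28)
1/(-246) + R = 1/(-246) + 28 = -1/246 + 28 = 6887/246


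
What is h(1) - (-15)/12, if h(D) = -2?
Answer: -3/4 ≈ -0.75000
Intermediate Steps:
h(1) - (-15)/12 = -2 - (-15)/12 = -2 - 5*(-1/4) = -2 + 5/4 = -3/4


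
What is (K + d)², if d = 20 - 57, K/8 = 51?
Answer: 137641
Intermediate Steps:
K = 408 (K = 8*51 = 408)
d = -37
(K + d)² = (408 - 37)² = 371² = 137641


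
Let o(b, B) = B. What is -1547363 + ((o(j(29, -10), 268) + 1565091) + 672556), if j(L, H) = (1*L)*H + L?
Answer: 690552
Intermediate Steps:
j(L, H) = L + H*L (j(L, H) = L*H + L = H*L + L = L + H*L)
-1547363 + ((o(j(29, -10), 268) + 1565091) + 672556) = -1547363 + ((268 + 1565091) + 672556) = -1547363 + (1565359 + 672556) = -1547363 + 2237915 = 690552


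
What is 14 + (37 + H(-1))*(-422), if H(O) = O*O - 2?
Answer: -15178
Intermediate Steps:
H(O) = -2 + O² (H(O) = O² - 2 = -2 + O²)
14 + (37 + H(-1))*(-422) = 14 + (37 + (-2 + (-1)²))*(-422) = 14 + (37 + (-2 + 1))*(-422) = 14 + (37 - 1)*(-422) = 14 + 36*(-422) = 14 - 15192 = -15178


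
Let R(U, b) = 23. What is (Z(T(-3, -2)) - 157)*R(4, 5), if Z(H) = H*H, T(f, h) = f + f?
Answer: -2783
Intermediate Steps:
T(f, h) = 2*f
Z(H) = H²
(Z(T(-3, -2)) - 157)*R(4, 5) = ((2*(-3))² - 157)*23 = ((-6)² - 157)*23 = (36 - 157)*23 = -121*23 = -2783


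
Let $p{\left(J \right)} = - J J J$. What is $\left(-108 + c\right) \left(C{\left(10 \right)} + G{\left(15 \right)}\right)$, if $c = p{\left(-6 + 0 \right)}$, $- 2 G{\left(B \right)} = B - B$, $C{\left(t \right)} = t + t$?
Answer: $2160$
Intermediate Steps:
$C{\left(t \right)} = 2 t$
$G{\left(B \right)} = 0$ ($G{\left(B \right)} = - \frac{B - B}{2} = \left(- \frac{1}{2}\right) 0 = 0$)
$p{\left(J \right)} = - J^{3}$ ($p{\left(J \right)} = - J^{2} J = - J^{3}$)
$c = 216$ ($c = - \left(-6 + 0\right)^{3} = - \left(-6\right)^{3} = \left(-1\right) \left(-216\right) = 216$)
$\left(-108 + c\right) \left(C{\left(10 \right)} + G{\left(15 \right)}\right) = \left(-108 + 216\right) \left(2 \cdot 10 + 0\right) = 108 \left(20 + 0\right) = 108 \cdot 20 = 2160$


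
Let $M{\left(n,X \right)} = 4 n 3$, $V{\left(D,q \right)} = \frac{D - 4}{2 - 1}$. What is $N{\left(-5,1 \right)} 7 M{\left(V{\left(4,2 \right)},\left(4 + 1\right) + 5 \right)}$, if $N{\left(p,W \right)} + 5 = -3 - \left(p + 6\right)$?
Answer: $0$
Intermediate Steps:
$N{\left(p,W \right)} = -14 - p$ ($N{\left(p,W \right)} = -5 - \left(9 + p\right) = -14 - p$)
$V{\left(D,q \right)} = -4 + D$ ($V{\left(D,q \right)} = \frac{-4 + D}{1} = \left(-4 + D\right) 1 = -4 + D$)
$M{\left(n,X \right)} = 12 n$
$N{\left(-5,1 \right)} 7 M{\left(V{\left(4,2 \right)},\left(4 + 1\right) + 5 \right)} = \left(-14 - -5\right) 7 \cdot 12 \left(-4 + 4\right) = \left(-14 + 5\right) 7 \cdot 12 \cdot 0 = \left(-9\right) 7 \cdot 0 = \left(-63\right) 0 = 0$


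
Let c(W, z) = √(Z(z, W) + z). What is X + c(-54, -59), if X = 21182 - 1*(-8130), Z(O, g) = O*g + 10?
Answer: 29312 + √3137 ≈ 29368.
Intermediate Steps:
Z(O, g) = 10 + O*g
c(W, z) = √(10 + z + W*z) (c(W, z) = √((10 + z*W) + z) = √((10 + W*z) + z) = √(10 + z + W*z))
X = 29312 (X = 21182 + 8130 = 29312)
X + c(-54, -59) = 29312 + √(10 - 59 - 54*(-59)) = 29312 + √(10 - 59 + 3186) = 29312 + √3137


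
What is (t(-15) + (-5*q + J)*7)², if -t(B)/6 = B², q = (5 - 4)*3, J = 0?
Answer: 2117025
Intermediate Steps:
q = 3 (q = 1*3 = 3)
t(B) = -6*B²
(t(-15) + (-5*q + J)*7)² = (-6*(-15)² + (-5*3 + 0)*7)² = (-6*225 + (-15 + 0)*7)² = (-1350 - 15*7)² = (-1350 - 105)² = (-1455)² = 2117025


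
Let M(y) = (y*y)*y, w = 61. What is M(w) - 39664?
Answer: 187317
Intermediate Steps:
M(y) = y³ (M(y) = y²*y = y³)
M(w) - 39664 = 61³ - 39664 = 226981 - 39664 = 187317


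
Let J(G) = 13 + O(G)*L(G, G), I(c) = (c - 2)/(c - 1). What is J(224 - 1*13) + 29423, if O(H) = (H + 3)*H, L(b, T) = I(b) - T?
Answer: -992577497/105 ≈ -9.4531e+6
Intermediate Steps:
I(c) = (-2 + c)/(-1 + c)
L(b, T) = -T + (-2 + b)/(-1 + b) (L(b, T) = (-2 + b)/(-1 + b) - T = -T + (-2 + b)/(-1 + b))
O(H) = H*(3 + H) (O(H) = (3 + H)*H = H*(3 + H))
J(G) = 13 + G*(3 + G)*(-2 + G - G*(-1 + G))/(-1 + G) (J(G) = 13 + (G*(3 + G))*((-2 + G - G*(-1 + G))/(-1 + G)) = 13 + G*(3 + G)*(-2 + G - G*(-1 + G))/(-1 + G))
J(224 - 1*13) + 29423 = (-13 - (224 - 1*13)**3 - (224 - 1*13)**4 + 4*(224 - 1*13)**2 + 7*(224 - 1*13))/(-1 + (224 - 1*13)) + 29423 = (-13 - (224 - 13)**3 - (224 - 13)**4 + 4*(224 - 13)**2 + 7*(224 - 13))/(-1 + (224 - 13)) + 29423 = (-13 - 1*211**3 - 1*211**4 + 4*211**2 + 7*211)/(-1 + 211) + 29423 = (-13 - 1*9393931 - 1*1982119441 + 4*44521 + 1477)/210 + 29423 = (-13 - 9393931 - 1982119441 + 178084 + 1477)/210 + 29423 = (1/210)*(-1991333824) + 29423 = -995666912/105 + 29423 = -992577497/105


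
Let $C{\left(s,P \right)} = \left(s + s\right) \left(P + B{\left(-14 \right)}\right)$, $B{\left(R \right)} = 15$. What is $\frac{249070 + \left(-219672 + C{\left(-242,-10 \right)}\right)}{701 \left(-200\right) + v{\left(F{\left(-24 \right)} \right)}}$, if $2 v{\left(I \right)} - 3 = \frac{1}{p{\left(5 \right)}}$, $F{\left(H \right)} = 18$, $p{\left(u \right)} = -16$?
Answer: $- \frac{863296}{4486353} \approx -0.19243$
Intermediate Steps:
$C{\left(s,P \right)} = 2 s \left(15 + P\right)$ ($C{\left(s,P \right)} = \left(s + s\right) \left(P + 15\right) = 2 s \left(15 + P\right)$)
$v{\left(I \right)} = \frac{47}{32}$ ($v{\left(I \right)} = \frac{3}{2} + \frac{1}{2 \left(-16\right)} = \frac{3}{2} + \frac{1}{2} \left(- \frac{1}{16}\right) = \frac{3}{2} - \frac{1}{32} = \frac{47}{32}$)
$\frac{249070 + \left(-219672 + C{\left(-242,-10 \right)}\right)}{701 \left(-200\right) + v{\left(F{\left(-24 \right)} \right)}} = \frac{249070 - \left(219672 + 484 \left(15 - 10\right)\right)}{701 \left(-200\right) + \frac{47}{32}} = \frac{249070 - \left(219672 + 484 \cdot 5\right)}{-140200 + \frac{47}{32}} = \frac{249070 - 222092}{- \frac{4486353}{32}} = \left(249070 - 222092\right) \left(- \frac{32}{4486353}\right) = 26978 \left(- \frac{32}{4486353}\right) = - \frac{863296}{4486353}$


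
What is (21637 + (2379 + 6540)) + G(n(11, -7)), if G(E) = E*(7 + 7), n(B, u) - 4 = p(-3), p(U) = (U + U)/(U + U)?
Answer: 30626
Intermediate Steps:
p(U) = 1 (p(U) = (2*U)/((2*U)) = (2*U)*(1/(2*U)) = 1)
n(B, u) = 5 (n(B, u) = 4 + 1 = 5)
G(E) = 14*E (G(E) = E*14 = 14*E)
(21637 + (2379 + 6540)) + G(n(11, -7)) = (21637 + (2379 + 6540)) + 14*5 = (21637 + 8919) + 70 = 30556 + 70 = 30626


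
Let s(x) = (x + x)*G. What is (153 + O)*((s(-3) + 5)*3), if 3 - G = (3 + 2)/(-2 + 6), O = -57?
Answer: -1584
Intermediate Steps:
G = 7/4 (G = 3 - (3 + 2)/(-2 + 6) = 3 - 5/4 = 7/4 ≈ 1.7500)
s(x) = 7*x/2 (s(x) = (x + x)*(7/4) = (2*x)*(7/4) = 7*x/2)
(153 + O)*((s(-3) + 5)*3) = (153 - 57)*(((7/2)*(-3) + 5)*3) = 96*((-21/2 + 5)*3) = 96*(-11/2*3) = 96*(-33/2) = -1584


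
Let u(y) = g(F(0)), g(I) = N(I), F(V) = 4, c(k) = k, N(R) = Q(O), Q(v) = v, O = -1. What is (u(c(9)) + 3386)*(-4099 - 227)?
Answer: -14643510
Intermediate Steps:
N(R) = -1
g(I) = -1
u(y) = -1
(u(c(9)) + 3386)*(-4099 - 227) = (-1 + 3386)*(-4099 - 227) = 3385*(-4326) = -14643510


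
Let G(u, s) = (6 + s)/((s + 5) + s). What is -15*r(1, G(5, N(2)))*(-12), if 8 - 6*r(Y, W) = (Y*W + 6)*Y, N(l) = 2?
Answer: 100/3 ≈ 33.333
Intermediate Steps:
G(u, s) = (6 + s)/(5 + 2*s) (G(u, s) = (6 + s)/((5 + s) + s) = (6 + s)/(5 + 2*s))
r(Y, W) = 4/3 - Y*(6 + W*Y)/6 (r(Y, W) = 4/3 - (Y*W + 6)*Y/6 = 4/3 - (W*Y + 6)*Y/6 = 4/3 - (6 + W*Y)*Y/6 = 4/3 - Y*(6 + W*Y)/6)
-15*r(1, G(5, N(2)))*(-12) = -15*(4/3 - 1*1 - ⅙*(6 + 2)/(5 + 2*2)*1²)*(-12) = -15*(4/3 - 1 - ⅙*8/(5 + 4)*1)*(-12) = -15*(4/3 - 1 - ⅙*8/9*1)*(-12) = -15*(4/3 - 1 - 4/27)*(-12) = -15*5/27*(-12) = -25/9*(-12) = 100/3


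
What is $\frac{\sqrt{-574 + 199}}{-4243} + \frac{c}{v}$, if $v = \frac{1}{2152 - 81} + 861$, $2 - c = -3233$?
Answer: $\frac{10355}{2756} - \frac{5 i \sqrt{15}}{4243} \approx 3.7573 - 0.004564 i$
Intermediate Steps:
$c = 3235$ ($c = 2 - -3233 = 2 + 3233 = 3235$)
$v = \frac{1783132}{2071}$ ($v = \frac{1}{2071} + 861 = \frac{1783132}{2071} \approx 861.0$)
$\frac{\sqrt{-574 + 199}}{-4243} + \frac{c}{v} = \frac{\sqrt{-574 + 199}}{-4243} + \frac{3235}{\frac{1783132}{2071}} = \sqrt{-375} \left(- \frac{1}{4243}\right) + 3235 \cdot \frac{2071}{1783132} = 5 i \sqrt{15} \left(- \frac{1}{4243}\right) + \frac{10355}{2756} = - \frac{5 i \sqrt{15}}{4243} + \frac{10355}{2756} = \frac{10355}{2756} - \frac{5 i \sqrt{15}}{4243}$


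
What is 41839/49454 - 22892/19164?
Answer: -82574593/236934114 ≈ -0.34851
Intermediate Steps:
41839/49454 - 22892/19164 = 41839*(1/49454) - 22892*1/19164 = 41839/49454 - 5723/4791 = -82574593/236934114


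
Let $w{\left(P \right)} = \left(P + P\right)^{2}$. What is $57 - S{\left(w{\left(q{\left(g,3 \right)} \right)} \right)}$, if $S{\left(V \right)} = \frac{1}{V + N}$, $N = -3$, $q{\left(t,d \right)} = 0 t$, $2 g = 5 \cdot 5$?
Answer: $\frac{172}{3} \approx 57.333$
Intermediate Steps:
$g = \frac{25}{2}$ ($g = \frac{5 \cdot 5}{2} = \frac{1}{2} \cdot 25 = \frac{25}{2} \approx 12.5$)
$q{\left(t,d \right)} = 0$
$w{\left(P \right)} = 4 P^{2}$ ($w{\left(P \right)} = \left(2 P\right)^{2} = 4 P^{2}$)
$S{\left(V \right)} = \frac{1}{-3 + V}$ ($S{\left(V \right)} = \frac{1}{V - 3} = \frac{1}{-3 + V}$)
$57 - S{\left(w{\left(q{\left(g,3 \right)} \right)} \right)} = 57 - \frac{1}{-3 + 4 \cdot 0^{2}} = 57 - \frac{1}{-3 + 4 \cdot 0} = 57 - \frac{1}{-3 + 0} = 57 - \frac{1}{-3} = 57 - - \frac{1}{3} = 57 + \frac{1}{3} = \frac{172}{3}$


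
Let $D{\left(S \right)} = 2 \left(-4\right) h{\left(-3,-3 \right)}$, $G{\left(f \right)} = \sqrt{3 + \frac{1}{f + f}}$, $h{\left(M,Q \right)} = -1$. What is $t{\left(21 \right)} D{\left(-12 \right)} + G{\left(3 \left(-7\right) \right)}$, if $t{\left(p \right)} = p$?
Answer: $168 + \frac{5 \sqrt{210}}{42} \approx 169.73$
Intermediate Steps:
$G{\left(f \right)} = \sqrt{3 + \frac{1}{2 f}}$
$D{\left(S \right)} = 8$ ($D{\left(S \right)} = 2 \left(-4\right) \left(-1\right) = \left(-8\right) \left(-1\right) = 8$)
$t{\left(21 \right)} D{\left(-12 \right)} + G{\left(3 \left(-7\right) \right)} = 21 \cdot 8 + \frac{\sqrt{12 + \frac{2}{3 \left(-7\right)}}}{2} = 168 + \frac{\sqrt{12 + \frac{2}{-21}}}{2} = 168 + \frac{\sqrt{12 + 2 \left(- \frac{1}{21}\right)}}{2} = 168 + \frac{\sqrt{12 - \frac{2}{21}}}{2} = 168 + \frac{\sqrt{\frac{250}{21}}}{2} = 168 + \frac{\frac{5}{21} \sqrt{210}}{2} = 168 + \frac{5 \sqrt{210}}{42}$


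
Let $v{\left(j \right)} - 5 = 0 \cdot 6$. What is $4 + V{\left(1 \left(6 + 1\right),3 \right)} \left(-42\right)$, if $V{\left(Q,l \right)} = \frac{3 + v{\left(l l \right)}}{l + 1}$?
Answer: $-80$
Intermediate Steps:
$v{\left(j \right)} = 5$ ($v{\left(j \right)} = 5 + 0 \cdot 6 = 5 + 0 = 5$)
$V{\left(Q,l \right)} = \frac{8}{1 + l}$ ($V{\left(Q,l \right)} = \frac{3 + 5}{l + 1} = \frac{8}{1 + l}$)
$4 + V{\left(1 \left(6 + 1\right),3 \right)} \left(-42\right) = 4 + \frac{8}{1 + 3} \left(-42\right) = 4 + \frac{8}{4} \left(-42\right) = 4 + 8 \cdot \frac{1}{4} \left(-42\right) = 4 + 2 \left(-42\right) = 4 - 84 = -80$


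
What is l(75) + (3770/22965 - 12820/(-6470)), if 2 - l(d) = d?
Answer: -210555919/2971671 ≈ -70.854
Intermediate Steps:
l(d) = 2 - d
l(75) + (3770/22965 - 12820/(-6470)) = (2 - 1*75) + (3770/22965 - 12820/(-6470)) = (2 - 75) + (3770*(1/22965) - 12820*(-1/6470)) = -73 + (754/4593 + 1282/647) = -73 + 6376064/2971671 = -210555919/2971671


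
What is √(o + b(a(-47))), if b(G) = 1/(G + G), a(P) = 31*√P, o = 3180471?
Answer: √(27006638727516 - 2914*I*√47)/2914 ≈ 1783.4 - 6.596e-7*I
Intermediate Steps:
b(G) = 1/(2*G)
√(o + b(a(-47))) = √(3180471 + 1/(2*((31*√(-47))))) = √(3180471 + 1/(2*((31*(I*√47))))) = √(3180471 + 1/(2*((31*I*√47)))) = √(3180471 + (-I*√47/1457)/2) = √(3180471 - I*√47/2914)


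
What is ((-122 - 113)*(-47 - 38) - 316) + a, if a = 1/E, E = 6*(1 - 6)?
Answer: 589769/30 ≈ 19659.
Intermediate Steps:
E = -30 (E = 6*(-5) = -30)
a = -1/30 (a = 1/(-30) = -1/30 ≈ -0.033333)
((-122 - 113)*(-47 - 38) - 316) + a = ((-122 - 113)*(-47 - 38) - 316) - 1/30 = (-235*(-85) - 316) - 1/30 = (19975 - 316) - 1/30 = 19659 - 1/30 = 589769/30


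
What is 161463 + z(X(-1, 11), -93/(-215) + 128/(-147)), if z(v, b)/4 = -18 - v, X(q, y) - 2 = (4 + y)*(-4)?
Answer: 161623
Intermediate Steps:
X(q, y) = -14 - 4*y (X(q, y) = 2 + (4 + y)*(-4) = 2 + (-16 - 4*y) = -14 - 4*y)
z(v, b) = -72 - 4*v (z(v, b) = 4*(-18 - v) = -72 - 4*v)
161463 + z(X(-1, 11), -93/(-215) + 128/(-147)) = 161463 + (-72 - 4*(-14 - 4*11)) = 161463 + (-72 - 4*(-14 - 44)) = 161463 + (-72 - 4*(-58)) = 161463 + (-72 + 232) = 161463 + 160 = 161623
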